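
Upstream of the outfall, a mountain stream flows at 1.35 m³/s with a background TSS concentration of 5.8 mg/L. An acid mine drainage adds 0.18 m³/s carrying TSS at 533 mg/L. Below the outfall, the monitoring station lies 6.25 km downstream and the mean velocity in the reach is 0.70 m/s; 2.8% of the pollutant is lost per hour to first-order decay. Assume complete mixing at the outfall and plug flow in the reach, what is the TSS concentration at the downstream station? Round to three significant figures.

Flow-weighted average: C = (1.350·5.800 + 0.1800·533.0) / 1.530 = 103.8/1.530 = 67.82 mg/L.
Travel time t = 6.25·1000 / 0.70 = 8929 s = 2.480 h.
2.8%/h lost → k = −ln(1 − 0.028) = 0.02840 h⁻¹.
After decay, C = 67.82 × e^(−kt) = 67.82 × 0.9320 = 63.21 mg/L.

63.2 mg/L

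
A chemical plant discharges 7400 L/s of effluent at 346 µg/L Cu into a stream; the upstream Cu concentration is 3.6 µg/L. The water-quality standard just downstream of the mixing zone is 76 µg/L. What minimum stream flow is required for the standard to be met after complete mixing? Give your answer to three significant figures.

27600 L/s

Set C_mix = 76: (Q·3.600 + 7400·346.0) / (Q + 7400) = 76
→ Q = 7400·(346.0 − 76)/(76 − 3.600) = 27600 L/s.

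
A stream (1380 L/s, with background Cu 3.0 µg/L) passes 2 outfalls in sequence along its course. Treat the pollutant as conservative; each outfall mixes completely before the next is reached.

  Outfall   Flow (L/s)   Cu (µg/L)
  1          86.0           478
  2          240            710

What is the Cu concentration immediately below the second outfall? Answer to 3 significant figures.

126 µg/L

Below outfall 1: Q → 1466 L/s, C = (1380·3.000 + 86.00·478.0)/1466 = 30.86 µg/L.
Below outfall 2: Q → 1706 L/s, C = (1466·30.86 + 240.0·710.0)/1706 = 126.4 µg/L.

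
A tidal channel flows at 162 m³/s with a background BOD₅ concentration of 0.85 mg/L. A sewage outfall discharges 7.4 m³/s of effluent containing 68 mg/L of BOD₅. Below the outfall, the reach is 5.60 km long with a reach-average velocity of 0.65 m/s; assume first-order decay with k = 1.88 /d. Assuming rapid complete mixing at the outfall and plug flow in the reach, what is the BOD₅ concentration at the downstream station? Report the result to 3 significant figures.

After mixing, C = (162.0·0.8500 + 7.400·68.00) / 169.4 = 640.9/169.4 = 3.783 mg/L.
Travel time t = 5.60·1000 / 0.65 = 8615 s = 2.393 h.
After decay, C = 3.783 × e^(−kt) = 3.783 × 0.8291 = 3.137 mg/L.

3.14 mg/L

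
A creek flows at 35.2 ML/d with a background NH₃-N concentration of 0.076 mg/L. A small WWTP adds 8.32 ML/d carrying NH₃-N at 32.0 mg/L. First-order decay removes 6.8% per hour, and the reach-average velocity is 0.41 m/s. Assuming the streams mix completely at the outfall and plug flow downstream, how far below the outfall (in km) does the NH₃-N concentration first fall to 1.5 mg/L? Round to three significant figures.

29.7 km

Conservation of mass: C = (35.20·0.07600 + 8.320·32.00) / 43.52 = 268.9/43.52 = 6.179 mg/L.
6.8%/h lost → k = −ln(1 − 0.068) = 0.07042 h⁻¹.
Set 6.179·exp(−k·t) = 1.5 → t = ln(6.179/1.5)/k = 72370 s = 20.10 h.
Distance = v·t = 0.41·72370 = 29670 m = 29.67 km.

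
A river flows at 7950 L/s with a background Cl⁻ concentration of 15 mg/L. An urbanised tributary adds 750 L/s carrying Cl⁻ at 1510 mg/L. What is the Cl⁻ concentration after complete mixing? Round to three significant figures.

Mass balance: C = (7950·15.00 + 750.0·1510) / 8700 = 1252000/8700 = 143.9 mg/L.

144 mg/L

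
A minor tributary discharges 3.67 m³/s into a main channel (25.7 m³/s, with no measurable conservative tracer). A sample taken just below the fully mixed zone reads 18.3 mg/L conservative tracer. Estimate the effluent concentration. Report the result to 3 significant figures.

Mass balance: 25.70·0 + 3.670·Cₑ = 29.37·18.30
→ Cₑ = (29.37·18.30 − 25.70·0) / 3.670 = 146.4 mg/L.

146 mg/L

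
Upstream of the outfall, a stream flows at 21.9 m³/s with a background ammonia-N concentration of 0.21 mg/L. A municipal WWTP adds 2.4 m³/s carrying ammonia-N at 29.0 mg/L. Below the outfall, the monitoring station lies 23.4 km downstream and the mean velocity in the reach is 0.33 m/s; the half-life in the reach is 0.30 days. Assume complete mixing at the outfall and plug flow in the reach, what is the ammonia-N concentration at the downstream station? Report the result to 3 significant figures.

0.458 mg/L

After mixing, C = (21.90·0.2100 + 2.400·29.00) / 24.30 = 74.20/24.30 = 3.053 mg/L.
Travel time t = 23.4·1000 / 0.33 = 70910 s = 19.70 h.
Half-life 0.30 d → k = ln 2 / 0.30 = 2.310 d⁻¹.
First-order decay: C = 3.053·exp(−k·t) = 3.053·0.1501 = 0.4584 mg/L.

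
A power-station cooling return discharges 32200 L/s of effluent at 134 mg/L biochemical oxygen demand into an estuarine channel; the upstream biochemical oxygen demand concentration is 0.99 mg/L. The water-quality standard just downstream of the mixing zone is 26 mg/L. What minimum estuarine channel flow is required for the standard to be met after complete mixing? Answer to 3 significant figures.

Set C_mix = 26: (Q·0.9900 + 32200·134.0) / (Q + 32200) = 26
→ Q = 32200·(134.0 − 26)/(26 − 0.9900) = 139000 L/s.

139000 L/s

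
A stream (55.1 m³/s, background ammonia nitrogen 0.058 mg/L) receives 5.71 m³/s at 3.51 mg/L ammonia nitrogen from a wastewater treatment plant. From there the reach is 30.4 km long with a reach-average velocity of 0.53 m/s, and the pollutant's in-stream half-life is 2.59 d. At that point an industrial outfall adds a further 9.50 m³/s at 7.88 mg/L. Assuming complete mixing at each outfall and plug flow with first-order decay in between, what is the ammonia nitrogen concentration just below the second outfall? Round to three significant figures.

After mixing, C = (55.10·0.05800 + 5.710·3.510) / 60.81 = 23.24/60.81 = 0.3821 mg/L; combined flow 60.81 m³/s.
Travel time t = 30.4·1000 / 0.53 = 57360 s = 15.93 h.
Half-life 2.59 d → k = ln 2 / 2.59 = 0.2676 d⁻¹.
Decay over the reach: 0.3821·exp(−kt) = 0.3821·0.8372 = 0.3199 mg/L.
At the second outfall, C = (60.81·0.3199 + 9.500·7.880) / (60.81 + 9.500) = 1.341 mg/L.

1.34 mg/L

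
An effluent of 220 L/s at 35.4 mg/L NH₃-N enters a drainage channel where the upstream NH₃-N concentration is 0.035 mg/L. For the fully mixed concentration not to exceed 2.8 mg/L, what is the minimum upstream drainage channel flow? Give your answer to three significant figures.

Set C_mix = 2.8: (Q·0.03500 + 220.0·35.40) / (Q + 220.0) = 2.8
→ Q = 220.0·(35.40 − 2.8)/(2.8 − 0.03500) = 2594 L/s.

2590 L/s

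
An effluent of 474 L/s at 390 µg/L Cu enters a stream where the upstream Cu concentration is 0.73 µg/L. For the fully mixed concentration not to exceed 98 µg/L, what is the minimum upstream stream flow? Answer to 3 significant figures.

1420 L/s

Set C_mix = 98: (Q·0.7300 + 474.0·390.0) / (Q + 474.0) = 98
→ Q = 474.0·(390.0 − 98)/(98 − 0.7300) = 1423 L/s.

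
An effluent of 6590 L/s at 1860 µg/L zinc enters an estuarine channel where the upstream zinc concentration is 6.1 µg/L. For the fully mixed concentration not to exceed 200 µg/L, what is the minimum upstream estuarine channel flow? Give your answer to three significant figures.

56400 L/s

Set C_mix = 200: (Q·6.100 + 6590·1860) / (Q + 6590) = 200
→ Q = 6590·(1860 − 200)/(200 − 6.100) = 56420 L/s.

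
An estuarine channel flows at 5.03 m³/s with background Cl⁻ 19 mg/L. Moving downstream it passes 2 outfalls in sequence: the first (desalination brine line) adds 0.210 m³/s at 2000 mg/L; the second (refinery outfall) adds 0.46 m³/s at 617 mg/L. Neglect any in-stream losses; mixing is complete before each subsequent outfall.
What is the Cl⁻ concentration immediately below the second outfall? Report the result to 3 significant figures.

Outfall 1: combined Q = 5.240 m³/s; C = (5.030·19.00 + 0.2100·2000)/5.240 = 98.39 mg/L.
Outfall 2: combined Q = 5.700 m³/s; C = (5.240·98.39 + 0.4600·617.0)/5.700 = 140.2 mg/L.

140 mg/L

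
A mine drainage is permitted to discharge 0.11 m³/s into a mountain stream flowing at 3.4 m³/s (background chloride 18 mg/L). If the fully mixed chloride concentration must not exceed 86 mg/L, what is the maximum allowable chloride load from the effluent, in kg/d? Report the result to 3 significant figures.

Mass balance at the limit: 3.400·18.00 + 0.1100·Cₑ = 3.510·86 → Cₑ = 2188 mg/L.
Load = 0.1100 m³/s × 2188 g/m³ × 86 400 s/d = 20790 kg/d.

20800 kg/d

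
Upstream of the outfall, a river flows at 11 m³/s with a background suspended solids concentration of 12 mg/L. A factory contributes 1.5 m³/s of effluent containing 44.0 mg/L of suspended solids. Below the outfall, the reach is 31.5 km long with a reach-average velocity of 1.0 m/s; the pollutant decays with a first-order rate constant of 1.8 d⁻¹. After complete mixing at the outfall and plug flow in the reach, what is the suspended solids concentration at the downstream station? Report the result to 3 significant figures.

8.22 mg/L

Mass balance: C = (11.00·12.00 + 1.500·44.00) / 12.50 = 198.0/12.50 = 15.84 mg/L.
Travel time t = 31.5·1000 / 1.0 = 31500 s = 8.750 h.
Decay over the reach: 15.84·exp(−kt) = 15.84·0.5188 = 8.218 mg/L.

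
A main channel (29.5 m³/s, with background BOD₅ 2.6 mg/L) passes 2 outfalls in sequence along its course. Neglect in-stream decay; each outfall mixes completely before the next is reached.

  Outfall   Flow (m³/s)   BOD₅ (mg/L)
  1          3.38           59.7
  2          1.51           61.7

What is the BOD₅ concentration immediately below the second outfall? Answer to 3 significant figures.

10.8 mg/L

After outfall 1: Q = 29.50 + 3.380 = 32.88 m³/s; C = (29.50·2.600 + 3.380·59.70)/32.88 = 8.470 mg/L.
After outfall 2: Q = 32.88 + 1.510 = 34.39 m³/s; C = (32.88·8.470 + 1.510·61.70)/34.39 = 10.81 mg/L.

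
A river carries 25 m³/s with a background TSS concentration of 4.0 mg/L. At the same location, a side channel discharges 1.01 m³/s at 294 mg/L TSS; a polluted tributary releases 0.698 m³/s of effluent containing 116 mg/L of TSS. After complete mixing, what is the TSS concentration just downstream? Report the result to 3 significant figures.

17.9 mg/L

Mixed concentration C = ΣQC/ΣQ = (25.00·4.000 + 1.010·294.0 + 0.6980·116.0) / 26.71 = 477.9/26.71 = 17.89 mg/L.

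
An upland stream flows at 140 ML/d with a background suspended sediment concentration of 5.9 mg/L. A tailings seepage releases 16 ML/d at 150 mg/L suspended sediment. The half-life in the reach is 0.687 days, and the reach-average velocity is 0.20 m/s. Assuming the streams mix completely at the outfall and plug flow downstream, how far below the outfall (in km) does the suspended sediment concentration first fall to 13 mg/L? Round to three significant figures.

7.95 km

After mixing, C = (140.0·5.900 + 16.00·150.0) / 156.0 = 3226/156.0 = 20.68 mg/L.
Half-life 0.687 d → k = ln 2 / 0.687 = 1.009 d⁻¹.
Set 20.68·exp(−k·t) = 13 → t = ln(20.68/13)/k = 39750 s = 11.04 h.
Distance = v·t = 0.20·39750 = 7950 m = 7.950 km.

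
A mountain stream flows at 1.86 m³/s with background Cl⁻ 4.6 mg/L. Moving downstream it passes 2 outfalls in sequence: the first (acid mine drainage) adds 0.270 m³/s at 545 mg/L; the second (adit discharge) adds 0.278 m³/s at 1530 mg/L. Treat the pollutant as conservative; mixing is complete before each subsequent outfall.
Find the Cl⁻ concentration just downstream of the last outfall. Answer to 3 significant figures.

241 mg/L

After outfall 1: Q = 1.860 + 0.2700 = 2.130 m³/s; C = (1.860·4.600 + 0.2700·545.0)/2.130 = 73.10 mg/L.
After outfall 2: Q = 2.130 + 0.2780 = 2.408 m³/s; C = (2.130·73.10 + 0.2780·1530)/2.408 = 241.3 mg/L.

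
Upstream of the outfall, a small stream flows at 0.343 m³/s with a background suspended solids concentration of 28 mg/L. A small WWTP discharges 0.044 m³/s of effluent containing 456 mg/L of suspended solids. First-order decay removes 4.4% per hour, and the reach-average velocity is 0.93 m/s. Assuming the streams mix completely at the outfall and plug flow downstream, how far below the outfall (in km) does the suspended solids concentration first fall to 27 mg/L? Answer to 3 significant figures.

Mixed concentration C = ΣQC/ΣQ = (0.3430·28.00 + 0.04400·456.0) / 0.3870 = 29.67/0.3870 = 76.66 mg/L.
4.4%/h lost → k = −ln(1 − 0.044) = 0.04500 h⁻¹.
Set 76.66·exp(−k·t) = 27 → t = ln(76.66/27)/k = 83490 s = 23.19 h.
Distance = v·t = 0.93·83490 = 77650 m = 77.65 km.

77.6 km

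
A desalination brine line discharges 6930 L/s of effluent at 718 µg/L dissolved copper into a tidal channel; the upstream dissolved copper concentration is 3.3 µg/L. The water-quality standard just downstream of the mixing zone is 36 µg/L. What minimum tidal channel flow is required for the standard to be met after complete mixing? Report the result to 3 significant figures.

145000 L/s

Set C_mix = 36: (Q·3.300 + 6930·718.0) / (Q + 6930) = 36
→ Q = 6930·(718.0 − 36)/(36 − 3.300) = 144500 L/s.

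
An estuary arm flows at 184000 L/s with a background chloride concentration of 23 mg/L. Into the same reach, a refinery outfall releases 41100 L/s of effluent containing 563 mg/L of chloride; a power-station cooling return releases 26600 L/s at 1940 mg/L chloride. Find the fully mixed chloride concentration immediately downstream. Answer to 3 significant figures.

314 mg/L

After mixing, C = (184000·23.00 + 41100·563.0 + 26600·1940) / 251700 = 78980000/251700 = 313.8 mg/L.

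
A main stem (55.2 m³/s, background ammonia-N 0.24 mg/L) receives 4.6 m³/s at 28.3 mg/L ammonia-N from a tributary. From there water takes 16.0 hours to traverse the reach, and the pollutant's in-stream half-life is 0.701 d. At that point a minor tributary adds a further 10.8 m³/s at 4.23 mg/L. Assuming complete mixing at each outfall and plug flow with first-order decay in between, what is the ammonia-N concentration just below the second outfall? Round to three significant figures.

Mixed concentration C = ΣQC/ΣQ = (55.20·0.2400 + 4.600·28.30) / 59.80 = 143.4/59.80 = 2.398 mg/L; combined flow 59.80 m³/s.
Half-life 0.701 d → k = ln 2 / 0.701 = 0.9888 d⁻¹.
First-order decay: C = 2.398·exp(−k·t) = 2.398·0.5173 = 1.241 mg/L.
At the second outfall, C = (59.80·1.241 + 10.80·4.230) / (59.80 + 10.80) = 1.698 mg/L.

1.70 mg/L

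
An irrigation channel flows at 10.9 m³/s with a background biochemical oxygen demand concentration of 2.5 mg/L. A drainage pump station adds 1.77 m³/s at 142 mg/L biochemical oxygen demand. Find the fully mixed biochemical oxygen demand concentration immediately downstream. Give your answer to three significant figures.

Mass balance: C = (10.90·2.500 + 1.770·142.0) / 12.67 = 278.6/12.67 = 21.99 mg/L.

22.0 mg/L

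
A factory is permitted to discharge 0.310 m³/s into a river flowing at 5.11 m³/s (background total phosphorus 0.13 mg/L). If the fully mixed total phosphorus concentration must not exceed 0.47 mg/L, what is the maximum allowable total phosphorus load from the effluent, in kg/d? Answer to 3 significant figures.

163 kg/d

Mass balance at the limit: 5.110·0.1300 + 0.3100·Cₑ = 5.420·0.47 → Cₑ = 6.075 mg/L.
Load = 0.3100 m³/s × 6.075 g/m³ × 86 400 s/d = 162.7 kg/d.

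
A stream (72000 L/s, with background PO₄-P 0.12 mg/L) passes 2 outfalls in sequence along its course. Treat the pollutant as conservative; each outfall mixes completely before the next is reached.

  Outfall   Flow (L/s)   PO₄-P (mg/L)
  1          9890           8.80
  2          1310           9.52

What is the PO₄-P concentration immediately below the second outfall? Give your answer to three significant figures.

1.30 mg/L

Outfall 1: combined Q = 81890 L/s; C = (72000·0.1200 + 9890·8.800)/81890 = 1.168 mg/L.
Outfall 2: combined Q = 83200 L/s; C = (81890·1.168 + 1310·9.520)/83200 = 1.300 mg/L.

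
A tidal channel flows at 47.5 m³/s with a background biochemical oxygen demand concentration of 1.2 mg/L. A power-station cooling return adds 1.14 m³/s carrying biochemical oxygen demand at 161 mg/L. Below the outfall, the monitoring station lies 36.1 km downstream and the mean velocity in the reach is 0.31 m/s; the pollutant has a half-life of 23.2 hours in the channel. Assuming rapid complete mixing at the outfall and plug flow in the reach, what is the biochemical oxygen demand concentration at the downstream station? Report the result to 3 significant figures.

Mixed concentration C = ΣQC/ΣQ = (47.50·1.200 + 1.140·161.0) / 48.64 = 240.5/48.64 = 4.945 mg/L.
Travel time t = 36.1·1000 / 0.31 = 116500 s = 32.35 h.
Half-life 23.2 h → k = ln 2 / 23.2 = 0.02988 h⁻¹ = 0.7170 d⁻¹.
Decay over the reach: 4.945·exp(−kt) = 4.945·0.3804 = 1.881 mg/L.

1.88 mg/L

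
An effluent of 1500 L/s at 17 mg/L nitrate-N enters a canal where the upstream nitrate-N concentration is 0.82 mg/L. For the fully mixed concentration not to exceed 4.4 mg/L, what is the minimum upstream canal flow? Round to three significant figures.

Set C_mix = 4.4: (Q·0.8200 + 1500·17.00) / (Q + 1500) = 4.4
→ Q = 1500·(17.00 − 4.4)/(4.4 − 0.8200) = 5279 L/s.

5280 L/s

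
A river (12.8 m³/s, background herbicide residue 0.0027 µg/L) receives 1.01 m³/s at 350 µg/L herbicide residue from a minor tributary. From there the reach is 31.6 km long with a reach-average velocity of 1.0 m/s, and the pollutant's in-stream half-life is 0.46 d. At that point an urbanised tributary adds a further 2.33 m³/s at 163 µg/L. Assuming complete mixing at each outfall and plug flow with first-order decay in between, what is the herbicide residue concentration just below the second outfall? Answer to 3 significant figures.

Conservation of mass: C = (12.80·0.002700 + 1.010·350.0) / 13.81 = 353.5/13.81 = 25.60 µg/L; combined flow 13.81 m³/s.
Travel time t = 31.6·1000 / 1.0 = 31600 s = 8.778 h.
Half-life 0.46 d → k = ln 2 / 0.46 = 1.507 d⁻¹.
After decay, C = 25.60 × e^(−kt) = 25.60 × 0.5763 = 14.75 µg/L.
Second outfall: C = (13.81·14.75 + 2.330·163.0)/16.14 = 36.15 µg/L.

36.2 µg/L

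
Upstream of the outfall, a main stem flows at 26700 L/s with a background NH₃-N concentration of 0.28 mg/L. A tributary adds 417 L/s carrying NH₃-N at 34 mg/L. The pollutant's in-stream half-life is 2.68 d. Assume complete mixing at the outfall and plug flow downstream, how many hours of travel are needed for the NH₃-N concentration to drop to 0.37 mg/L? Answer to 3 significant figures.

Conservation of mass: C = (26700·0.2800 + 417.0·34.00) / 27120 = 21650/27120 = 0.7985 mg/L.
Half-life 2.68 d → k = ln 2 / 2.68 = 0.2586 d⁻¹.
0.7985·exp(−k·t) = 0.37 → t = ln(0.7985/0.37)/k = 257000 s = 71.38 h.

71.4 h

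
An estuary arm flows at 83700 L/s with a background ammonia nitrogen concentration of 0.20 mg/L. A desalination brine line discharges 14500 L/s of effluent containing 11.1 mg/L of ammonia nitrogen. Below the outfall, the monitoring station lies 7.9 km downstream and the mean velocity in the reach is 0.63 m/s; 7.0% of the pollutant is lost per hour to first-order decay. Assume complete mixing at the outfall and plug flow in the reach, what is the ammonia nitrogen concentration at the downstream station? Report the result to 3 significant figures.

1.41 mg/L

Flow-weighted average: C = (83700·0.2000 + 14500·11.10) / 98200 = 177700/98200 = 1.809 mg/L.
Travel time t = 7.9·1000 / 0.63 = 12540 s = 3.483 h.
7.0%/h lost → k = −ln(1 − 0.07) = 0.07257 h⁻¹.
First-order decay: C = 1.809·exp(−k·t) = 1.809·0.7766 = 1.405 mg/L.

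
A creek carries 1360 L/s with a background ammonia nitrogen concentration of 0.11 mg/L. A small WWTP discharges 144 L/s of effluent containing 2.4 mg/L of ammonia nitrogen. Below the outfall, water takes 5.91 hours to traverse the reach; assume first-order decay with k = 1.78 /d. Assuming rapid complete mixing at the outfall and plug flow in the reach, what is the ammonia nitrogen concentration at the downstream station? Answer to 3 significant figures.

0.212 mg/L

After mixing, C = (1360·0.1100 + 144.0·2.400) / 1504 = 495.2/1504 = 0.3293 mg/L.
After decay, C = 0.3293 × e^(−kt) = 0.3293 × 0.6451 = 0.2124 mg/L.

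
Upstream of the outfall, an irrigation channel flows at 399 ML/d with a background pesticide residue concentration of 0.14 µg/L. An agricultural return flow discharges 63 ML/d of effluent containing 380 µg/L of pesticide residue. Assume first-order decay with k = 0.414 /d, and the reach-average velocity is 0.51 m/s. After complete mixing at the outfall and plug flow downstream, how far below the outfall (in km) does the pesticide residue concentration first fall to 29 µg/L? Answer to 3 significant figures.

Flow-weighted average: C = (399.0·0.1400 + 63.00·380.0) / 462.0 = 24000/462.0 = 51.94 µg/L.
Set 51.94·exp(−k·t) = 29 → t = ln(51.94/29)/k = 121600 s = 33.78 h.
Distance = v·t = 0.51·121600 = 62030 m = 62.03 km.

62.0 km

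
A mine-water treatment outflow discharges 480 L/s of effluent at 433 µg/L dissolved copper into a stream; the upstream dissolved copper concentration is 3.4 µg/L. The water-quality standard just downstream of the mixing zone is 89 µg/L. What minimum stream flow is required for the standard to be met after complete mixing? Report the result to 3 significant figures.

1930 L/s

Set C_mix = 89: (Q·3.400 + 480.0·433.0) / (Q + 480.0) = 89
→ Q = 480.0·(433.0 − 89)/(89 − 3.400) = 1929 L/s.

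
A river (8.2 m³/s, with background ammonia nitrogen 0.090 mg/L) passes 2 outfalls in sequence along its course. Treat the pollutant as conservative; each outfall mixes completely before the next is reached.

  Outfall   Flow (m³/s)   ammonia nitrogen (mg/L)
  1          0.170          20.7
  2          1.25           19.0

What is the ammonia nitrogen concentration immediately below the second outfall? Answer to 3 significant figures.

2.91 mg/L

After outfall 1: Q = 8.200 + 0.1700 = 8.370 m³/s; C = (8.200·0.09000 + 0.1700·20.70)/8.370 = 0.5086 mg/L.
After outfall 2: Q = 8.370 + 1.250 = 9.620 m³/s; C = (8.370·0.5086 + 1.250·19.00)/9.620 = 2.911 mg/L.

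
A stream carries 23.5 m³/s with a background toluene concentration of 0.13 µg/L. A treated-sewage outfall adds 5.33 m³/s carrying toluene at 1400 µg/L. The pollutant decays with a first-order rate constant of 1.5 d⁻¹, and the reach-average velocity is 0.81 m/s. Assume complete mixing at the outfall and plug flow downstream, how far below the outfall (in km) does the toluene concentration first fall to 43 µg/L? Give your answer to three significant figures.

Mass balance: C = (23.50·0.1300 + 5.330·1400) / 28.83 = 7465/28.83 = 258.9 µg/L.
Set 258.9·exp(−k·t) = 43 → t = ln(258.9/43)/k = 103400 s = 28.73 h.
Distance = v·t = 0.81·103400 = 83760 m = 83.76 km.

83.8 km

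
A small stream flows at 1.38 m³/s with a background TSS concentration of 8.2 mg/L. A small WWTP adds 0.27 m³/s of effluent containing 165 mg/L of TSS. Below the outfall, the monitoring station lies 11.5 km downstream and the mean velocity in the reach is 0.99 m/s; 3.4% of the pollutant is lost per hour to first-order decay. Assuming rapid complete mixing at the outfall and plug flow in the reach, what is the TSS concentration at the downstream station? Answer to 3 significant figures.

30.3 mg/L

Mass balance: C = (1.380·8.200 + 0.2700·165.0) / 1.650 = 55.87/1.650 = 33.86 mg/L.
Travel time t = 11.5·1000 / 0.99 = 11620 s = 3.227 h.
3.4%/h lost → k = −ln(1 − 0.034) = 0.03459 h⁻¹.
Decay over the reach: 33.86·exp(−kt) = 33.86·0.8944 = 30.28 mg/L.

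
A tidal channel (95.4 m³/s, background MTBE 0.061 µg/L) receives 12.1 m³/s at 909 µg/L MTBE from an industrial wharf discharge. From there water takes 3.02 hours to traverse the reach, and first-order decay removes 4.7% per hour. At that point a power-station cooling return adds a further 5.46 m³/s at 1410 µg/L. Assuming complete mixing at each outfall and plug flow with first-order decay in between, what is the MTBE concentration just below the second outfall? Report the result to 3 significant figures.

Conservation of mass: C = (95.40·0.06100 + 12.10·909.0) / 107.5 = 11000/107.5 = 102.4 µg/L; combined flow 107.5 m³/s.
4.7%/h lost → k = −ln(1 − 0.047) = 0.04814 h⁻¹.
Decay over the reach: 102.4·exp(−kt) = 102.4·0.8647 = 88.52 µg/L.
Second outfall: C = (107.5·88.52 + 5.460·1410)/113.0 = 152.4 µg/L.

152 µg/L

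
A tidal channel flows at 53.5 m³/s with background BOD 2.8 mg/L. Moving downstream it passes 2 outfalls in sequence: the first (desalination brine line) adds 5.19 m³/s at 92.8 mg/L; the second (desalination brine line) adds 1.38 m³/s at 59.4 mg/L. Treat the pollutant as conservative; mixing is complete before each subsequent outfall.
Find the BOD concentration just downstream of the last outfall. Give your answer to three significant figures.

After outfall 1: Q = 53.50 + 5.190 = 58.69 m³/s; C = (53.50·2.800 + 5.190·92.80)/58.69 = 10.76 mg/L.
After outfall 2: Q = 58.69 + 1.380 = 60.07 m³/s; C = (58.69·10.76 + 1.380·59.40)/60.07 = 11.88 mg/L.

11.9 mg/L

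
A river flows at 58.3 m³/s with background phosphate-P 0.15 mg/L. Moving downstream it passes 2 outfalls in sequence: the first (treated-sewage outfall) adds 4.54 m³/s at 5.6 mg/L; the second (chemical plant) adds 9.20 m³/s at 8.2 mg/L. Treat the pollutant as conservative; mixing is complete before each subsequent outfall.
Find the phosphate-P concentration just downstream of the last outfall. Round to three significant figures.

Below outfall 1: Q → 62.84 m³/s, C = (58.30·0.1500 + 4.540·5.600)/62.84 = 0.5437 mg/L.
Below outfall 2: Q → 72.04 m³/s, C = (62.84·0.5437 + 9.200·8.200)/72.04 = 1.522 mg/L.

1.52 mg/L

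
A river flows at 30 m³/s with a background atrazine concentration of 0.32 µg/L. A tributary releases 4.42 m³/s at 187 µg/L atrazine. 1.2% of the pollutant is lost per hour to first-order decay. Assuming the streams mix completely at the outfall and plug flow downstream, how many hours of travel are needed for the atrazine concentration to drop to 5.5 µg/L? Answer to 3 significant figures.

Mass balance: C = (30.00·0.3200 + 4.420·187.0) / 34.42 = 836.1/34.42 = 24.29 µg/L.
1.2%/h lost → k = −ln(1 − 0.012) = 0.01207 h⁻¹.
24.29·exp(−k·t) = 5.5 → t = ln(24.29/5.5)/k = 442900 s = 123.0 h.

123 h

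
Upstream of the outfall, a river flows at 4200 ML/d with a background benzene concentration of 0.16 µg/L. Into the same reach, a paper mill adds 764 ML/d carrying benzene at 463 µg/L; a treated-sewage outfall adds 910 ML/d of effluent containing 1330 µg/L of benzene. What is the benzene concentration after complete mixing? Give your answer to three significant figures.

Conservation of mass: C = (4200·0.1600 + 764.0·463.0 + 910.0·1330) / 5874 = 1565000/5874 = 266.4 µg/L.

266 µg/L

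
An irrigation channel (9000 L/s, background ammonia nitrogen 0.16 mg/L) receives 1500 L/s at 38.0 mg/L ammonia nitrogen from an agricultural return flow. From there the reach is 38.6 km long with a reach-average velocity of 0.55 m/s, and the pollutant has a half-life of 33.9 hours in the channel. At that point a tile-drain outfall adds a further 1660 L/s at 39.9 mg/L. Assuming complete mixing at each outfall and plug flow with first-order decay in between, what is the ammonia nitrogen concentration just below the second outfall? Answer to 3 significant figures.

Mass balance: C = (9000·0.1600 + 1500·38.00) / 10500 = 58440/10500 = 5.566 mg/L; combined flow 10500 L/s.
Travel time t = 38.6·1000 / 0.55 = 70180 s = 19.49 h.
Half-life 33.9 h → k = ln 2 / 33.9 = 0.02045 h⁻¹ = 0.4907 d⁻¹.
After decay, C = 5.566 × e^(−kt) = 5.566 × 0.6713 = 3.736 mg/L.
Second outfall: C = (10500·3.736 + 1660·39.90)/12160 = 8.673 mg/L.

8.67 mg/L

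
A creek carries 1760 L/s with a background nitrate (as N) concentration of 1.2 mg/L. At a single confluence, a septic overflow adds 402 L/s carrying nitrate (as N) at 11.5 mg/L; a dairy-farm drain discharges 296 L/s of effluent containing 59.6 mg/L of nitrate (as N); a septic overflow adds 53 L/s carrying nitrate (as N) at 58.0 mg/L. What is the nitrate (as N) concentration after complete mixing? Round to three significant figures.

Mass balance: C = (1760·1.200 + 402.0·11.50 + 296.0·59.60 + 53.00·58.00) / 2511 = 27450/2511 = 10.93 mg/L.

10.9 mg/L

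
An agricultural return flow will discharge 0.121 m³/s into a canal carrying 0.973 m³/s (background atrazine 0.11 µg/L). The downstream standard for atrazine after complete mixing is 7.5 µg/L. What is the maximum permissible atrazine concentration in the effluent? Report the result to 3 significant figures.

66.9 µg/L

At the limit, (Qr·Cr + Qe·Cₑ)/(Qr + Qe) = 7.5:
Cₑ = (1.094·7.5 − 0.9730·0.1100) / 0.1210 = 66.93 µg/L.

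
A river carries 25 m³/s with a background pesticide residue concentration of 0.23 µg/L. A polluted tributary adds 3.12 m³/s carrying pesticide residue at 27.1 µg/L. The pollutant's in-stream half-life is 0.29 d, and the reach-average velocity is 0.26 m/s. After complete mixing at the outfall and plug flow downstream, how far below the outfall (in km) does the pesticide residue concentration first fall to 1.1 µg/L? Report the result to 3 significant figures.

10.1 km

Mixed concentration C = ΣQC/ΣQ = (25.00·0.2300 + 3.120·27.10) / 28.12 = 90.30/28.12 = 3.211 µg/L.
Half-life 0.29 d → k = ln 2 / 0.29 = 2.390 d⁻¹.
Set 3.211·exp(−k·t) = 1.1 → t = ln(3.211/1.1)/k = 38730 s = 10.76 h.
Distance = v·t = 0.26·38730 = 10070 m = 10.07 km.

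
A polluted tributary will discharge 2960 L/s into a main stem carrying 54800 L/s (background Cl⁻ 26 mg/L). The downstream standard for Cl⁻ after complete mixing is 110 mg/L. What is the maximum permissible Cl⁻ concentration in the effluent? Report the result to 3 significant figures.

At the limit, (Qr·Cr + Qe·Cₑ)/(Qr + Qe) = 110:
Cₑ = (57760·110 − 54800·26.00) / 2960 = 1665 mg/L.

1670 mg/L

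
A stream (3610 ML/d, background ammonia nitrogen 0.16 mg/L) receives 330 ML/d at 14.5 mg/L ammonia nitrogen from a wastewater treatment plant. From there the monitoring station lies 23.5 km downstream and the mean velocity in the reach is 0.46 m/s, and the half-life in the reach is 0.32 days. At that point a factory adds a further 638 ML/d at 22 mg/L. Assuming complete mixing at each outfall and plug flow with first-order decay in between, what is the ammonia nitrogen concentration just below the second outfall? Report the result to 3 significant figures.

Flow-weighted average: C = (3610·0.1600 + 330.0·14.50) / 3940 = 5363/3940 = 1.361 mg/L; combined flow 3940 ML/d.
Travel time t = 23.5·1000 / 0.46 = 51090 s = 14.19 h.
Half-life 0.32 d → k = ln 2 / 0.32 = 2.166 d⁻¹.
First-order decay: C = 1.361·exp(−k·t) = 1.361·0.2778 = 0.3781 mg/L.
At the second outfall, C = (3940·0.3781 + 638.0·22.00) / (3940 + 638.0) = 3.391 mg/L.

3.39 mg/L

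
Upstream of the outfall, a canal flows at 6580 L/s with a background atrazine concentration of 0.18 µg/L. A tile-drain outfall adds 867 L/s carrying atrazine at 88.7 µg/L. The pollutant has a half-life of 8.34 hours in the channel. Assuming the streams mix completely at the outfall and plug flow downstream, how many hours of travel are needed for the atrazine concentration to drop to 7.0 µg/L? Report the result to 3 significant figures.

Flow-weighted average: C = (6580·0.1800 + 867.0·88.70) / 7447 = 78090/7447 = 10.49 µg/L.
Half-life 8.34 h → k = ln 2 / 8.34 = 0.08311 h⁻¹ = 1.995 d⁻¹.
10.49·exp(−k·t) = 7.0 → t = ln(10.49/7.0)/k = 17500 s = 4.862 h.

4.86 h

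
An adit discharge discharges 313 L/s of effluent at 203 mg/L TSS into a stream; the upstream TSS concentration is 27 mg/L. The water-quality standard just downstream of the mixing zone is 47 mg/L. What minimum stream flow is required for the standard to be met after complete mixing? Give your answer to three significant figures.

Set C_mix = 47: (Q·27.00 + 313.0·203.0) / (Q + 313.0) = 47
→ Q = 313.0·(203.0 − 47)/(47 − 27.00) = 2441 L/s.

2440 L/s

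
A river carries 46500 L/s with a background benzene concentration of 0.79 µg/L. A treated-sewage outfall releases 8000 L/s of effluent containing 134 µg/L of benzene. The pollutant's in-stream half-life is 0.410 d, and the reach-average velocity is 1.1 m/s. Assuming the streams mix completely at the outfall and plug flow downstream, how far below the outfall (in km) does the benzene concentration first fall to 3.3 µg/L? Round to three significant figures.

102 km

Mass balance: C = (46500·0.7900 + 8000·134.0) / 54500 = 1109000/54500 = 20.34 µg/L.
Half-life 0.410 d → k = ln 2 / 0.410 = 1.691 d⁻¹.
Set 20.34·exp(−k·t) = 3.3 → t = ln(20.34/3.3)/k = 92950 s = 25.82 h.
Distance = v·t = 1.1·92950 = 102200 m = 102.2 km.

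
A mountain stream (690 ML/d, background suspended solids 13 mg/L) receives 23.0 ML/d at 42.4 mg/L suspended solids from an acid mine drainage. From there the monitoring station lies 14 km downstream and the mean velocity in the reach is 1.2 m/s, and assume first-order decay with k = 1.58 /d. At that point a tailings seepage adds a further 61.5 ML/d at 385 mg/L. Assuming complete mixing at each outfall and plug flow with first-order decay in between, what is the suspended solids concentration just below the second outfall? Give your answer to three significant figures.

Flow-weighted average: C = (690.0·13.00 + 23.00·42.40) / 713.0 = 9945/713.0 = 13.95 mg/L; combined flow 713.0 ML/d.
Travel time t = 14·1000 / 1.2 = 11670 s = 3.241 h.
After decay, C = 13.95 × e^(−kt) = 13.95 × 0.8079 = 11.27 mg/L.
Second outfall: C = (713.0·11.27 + 61.50·385.0)/774.5 = 40.95 mg/L.

40.9 mg/L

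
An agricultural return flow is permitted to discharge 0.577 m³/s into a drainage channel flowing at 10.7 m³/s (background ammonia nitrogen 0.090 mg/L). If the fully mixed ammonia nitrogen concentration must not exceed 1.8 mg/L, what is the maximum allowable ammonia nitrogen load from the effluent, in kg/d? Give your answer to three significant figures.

1670 kg/d

Mass balance at the limit: 10.70·0.09000 + 0.5770·Cₑ = 11.28·1.8 → Cₑ = 33.51 mg/L.
Load = 0.5770 m³/s × 33.51 g/m³ × 86 400 s/d = 1671 kg/d.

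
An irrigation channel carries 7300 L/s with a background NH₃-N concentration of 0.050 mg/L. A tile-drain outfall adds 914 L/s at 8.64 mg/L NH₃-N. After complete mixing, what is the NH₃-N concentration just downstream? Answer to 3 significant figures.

1.01 mg/L

Flow-weighted average: C = (7300·0.05000 + 914.0·8.640) / 8214 = 8262/8214 = 1.006 mg/L.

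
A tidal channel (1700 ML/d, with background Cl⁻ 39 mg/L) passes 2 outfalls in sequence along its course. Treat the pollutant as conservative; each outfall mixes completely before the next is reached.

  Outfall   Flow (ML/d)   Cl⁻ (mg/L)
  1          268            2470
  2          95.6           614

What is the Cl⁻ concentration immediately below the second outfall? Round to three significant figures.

After outfall 1: Q = 1700 + 268.0 = 1968 ML/d; C = (1700·39.00 + 268.0·2470)/1968 = 370.1 mg/L.
After outfall 2: Q = 1968 + 95.60 = 2064 ML/d; C = (1968·370.1 + 95.60·614.0)/2064 = 381.4 mg/L.

381 mg/L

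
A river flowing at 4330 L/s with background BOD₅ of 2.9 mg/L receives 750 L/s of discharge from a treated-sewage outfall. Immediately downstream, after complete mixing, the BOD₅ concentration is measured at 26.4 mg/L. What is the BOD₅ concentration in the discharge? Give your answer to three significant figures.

162 mg/L

Mass balance: 4330·2.900 + 750.0·Cₑ = 5080·26.40
→ Cₑ = (5080·26.40 − 4330·2.900) / 750.0 = 162.1 mg/L.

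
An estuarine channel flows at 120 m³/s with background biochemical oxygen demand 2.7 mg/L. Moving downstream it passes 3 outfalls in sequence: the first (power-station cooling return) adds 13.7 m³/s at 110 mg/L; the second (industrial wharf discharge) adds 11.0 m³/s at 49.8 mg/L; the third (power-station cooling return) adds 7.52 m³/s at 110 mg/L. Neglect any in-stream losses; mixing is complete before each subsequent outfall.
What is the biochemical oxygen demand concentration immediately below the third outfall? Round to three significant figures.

21.1 mg/L

Outfall 1: combined Q = 133.7 m³/s; C = (120.0·2.700 + 13.70·110.0)/133.7 = 13.69 mg/L.
Outfall 2: combined Q = 144.7 m³/s; C = (133.7·13.69 + 11.00·49.80)/144.7 = 16.44 mg/L.
Outfall 3: combined Q = 152.2 m³/s; C = (144.7·16.44 + 7.520·110.0)/152.2 = 21.06 mg/L.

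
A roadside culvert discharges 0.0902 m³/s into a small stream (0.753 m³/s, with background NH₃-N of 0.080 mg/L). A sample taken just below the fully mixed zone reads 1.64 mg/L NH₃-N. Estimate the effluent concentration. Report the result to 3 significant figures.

14.7 mg/L

Mass balance: 0.7530·0.08000 + 0.09020·Cₑ = 0.8432·1.640
→ Cₑ = (0.8432·1.640 − 0.7530·0.08000) / 0.09020 = 14.66 mg/L.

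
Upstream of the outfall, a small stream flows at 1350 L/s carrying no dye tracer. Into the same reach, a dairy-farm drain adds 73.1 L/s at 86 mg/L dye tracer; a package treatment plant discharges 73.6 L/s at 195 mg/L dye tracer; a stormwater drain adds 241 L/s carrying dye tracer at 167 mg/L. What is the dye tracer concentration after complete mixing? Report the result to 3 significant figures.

Mass balance: C = (1350·0 + 73.10·86.00 + 73.60·195.0 + 241.0·167.0) / 1738 = 60890/1738 = 35.04 mg/L.

35.0 mg/L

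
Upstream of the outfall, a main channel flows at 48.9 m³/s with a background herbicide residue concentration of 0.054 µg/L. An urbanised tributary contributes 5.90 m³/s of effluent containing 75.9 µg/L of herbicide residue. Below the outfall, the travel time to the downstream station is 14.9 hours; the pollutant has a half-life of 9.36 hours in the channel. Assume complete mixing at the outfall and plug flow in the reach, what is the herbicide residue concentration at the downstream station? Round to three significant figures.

2.73 µg/L

Mixed concentration C = ΣQC/ΣQ = (48.90·0.05400 + 5.900·75.90) / 54.80 = 450.5/54.80 = 8.220 µg/L.
Half-life 9.36 h → k = ln 2 / 9.36 = 0.07405 h⁻¹ = 1.777 d⁻¹.
Applying C = C₀e^(−kt): 8.220 × 0.3317 = 2.727 µg/L.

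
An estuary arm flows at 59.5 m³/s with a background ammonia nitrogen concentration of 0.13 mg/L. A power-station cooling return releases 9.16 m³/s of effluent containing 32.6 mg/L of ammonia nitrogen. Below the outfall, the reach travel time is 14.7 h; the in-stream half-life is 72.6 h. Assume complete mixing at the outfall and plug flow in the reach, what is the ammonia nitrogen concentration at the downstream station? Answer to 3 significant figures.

3.88 mg/L

Mass balance: C = (59.50·0.1300 + 9.160·32.60) / 68.66 = 306.4/68.66 = 4.462 mg/L.
Half-life 72.6 h → k = ln 2 / 72.6 = 0.009547 h⁻¹ = 0.2291 d⁻¹.
First-order decay: C = 4.462·exp(−k·t) = 4.462·0.8691 = 3.878 mg/L.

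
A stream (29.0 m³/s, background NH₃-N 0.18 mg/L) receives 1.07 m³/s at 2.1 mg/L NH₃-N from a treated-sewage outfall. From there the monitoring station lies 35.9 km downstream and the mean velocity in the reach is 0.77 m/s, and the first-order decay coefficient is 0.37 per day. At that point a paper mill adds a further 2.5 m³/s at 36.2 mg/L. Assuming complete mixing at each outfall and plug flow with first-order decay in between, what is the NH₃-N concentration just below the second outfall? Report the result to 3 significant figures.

After mixing, C = (29.00·0.1800 + 1.070·2.100) / 30.07 = 7.467/30.07 = 0.2483 mg/L; combined flow 30.07 m³/s.
Travel time t = 35.9·1000 / 0.77 = 46620 s = 12.95 h.
First-order decay: C = 0.2483·exp(−k·t) = 0.2483·0.8190 = 0.2034 mg/L.
Second outfall: C = (30.07·0.2034 + 2.500·36.20)/32.57 = 2.966 mg/L.

2.97 mg/L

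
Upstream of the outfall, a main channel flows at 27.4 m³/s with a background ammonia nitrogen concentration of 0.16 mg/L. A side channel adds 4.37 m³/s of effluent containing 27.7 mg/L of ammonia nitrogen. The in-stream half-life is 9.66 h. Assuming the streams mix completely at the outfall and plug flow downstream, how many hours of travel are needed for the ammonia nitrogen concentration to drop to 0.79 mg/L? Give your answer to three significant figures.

After mixing, C = (27.40·0.1600 + 4.370·27.70) / 31.77 = 125.4/31.77 = 3.948 mg/L.
Half-life 9.66 h → k = ln 2 / 9.66 = 0.07175 h⁻¹ = 1.722 d⁻¹.
3.948·exp(−k·t) = 0.79 → t = ln(3.948/0.79)/k = 80720 s = 22.42 h.

22.4 h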